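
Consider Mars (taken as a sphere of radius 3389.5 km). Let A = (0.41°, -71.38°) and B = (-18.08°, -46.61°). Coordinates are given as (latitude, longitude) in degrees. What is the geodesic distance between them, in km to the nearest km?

Let φ₁ = 0.0072 rad, φ₂ = -0.3156 rad, and Δλ = 0.4323 rad.
Haversine: a = sin²(Δφ/2) + cos φ₁ cos φ₂ sin²(Δλ/2) = 0.0258 + (1.0000)(0.9506)(0.0460) = 0.06954.
Central angle c = 2·arcsin(√a) = 0.53372 rad.
Distance = R·c = 3389.5 × 0.5337 ≈ 1809 km.

1809 km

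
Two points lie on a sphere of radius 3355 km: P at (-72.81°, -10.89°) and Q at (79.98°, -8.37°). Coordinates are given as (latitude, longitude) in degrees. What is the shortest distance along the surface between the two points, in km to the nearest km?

With latitudes φ₁ = -72.810°, φ₂ = 79.980° and longitude difference Δλ = 2.520°:
Haversine: a = sin²(Δφ/2) + cos φ₁ cos φ₂ sin²(Δλ/2) = 0.9447 + (0.2955)(0.1740)(0.0005) = 0.94469.
Central angle c = 2·arcsin(√a) = 2.66680 rad.
Distance = R·c = 3355 × 2.6668 ≈ 8947 km.

8947 km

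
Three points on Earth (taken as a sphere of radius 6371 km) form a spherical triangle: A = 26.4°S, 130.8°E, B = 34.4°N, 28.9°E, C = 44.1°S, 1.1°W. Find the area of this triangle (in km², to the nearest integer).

80245012 km²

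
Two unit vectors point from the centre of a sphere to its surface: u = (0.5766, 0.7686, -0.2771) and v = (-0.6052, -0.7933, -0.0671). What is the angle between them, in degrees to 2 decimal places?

u·v = -0.9401; |u| = 1.0000, |v| = 1.0000.
cos θ = (u·v)/(|u||v|) = -0.9401, so θ = 160.06°.

160.06°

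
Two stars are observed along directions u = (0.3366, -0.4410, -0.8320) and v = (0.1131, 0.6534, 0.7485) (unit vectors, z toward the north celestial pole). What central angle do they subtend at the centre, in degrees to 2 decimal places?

u·v = -0.8728; |u| = 1.0000, |v| = 1.0000.
cos θ = (u·v)/(|u||v|) = -0.8728, so θ = 150.79°.

150.79°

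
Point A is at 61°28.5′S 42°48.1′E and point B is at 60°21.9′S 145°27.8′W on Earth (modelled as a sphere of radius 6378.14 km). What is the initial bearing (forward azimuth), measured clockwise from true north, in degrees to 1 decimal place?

175.2°

Δλ = 171.735° = 2.9973 rad.
y = sin Δλ · cos φ₂ = (0.1438)(0.4945) = 0.0711
x = cos φ₁ sin φ₂ − sin φ₁ cos φ₂ cos Δλ = (0.4775)(-0.8692) − (-0.8786)(0.4945)(-0.9896) = -0.8450
θ = atan2(y, x) = 175.19°, so the bearing is 175.2°.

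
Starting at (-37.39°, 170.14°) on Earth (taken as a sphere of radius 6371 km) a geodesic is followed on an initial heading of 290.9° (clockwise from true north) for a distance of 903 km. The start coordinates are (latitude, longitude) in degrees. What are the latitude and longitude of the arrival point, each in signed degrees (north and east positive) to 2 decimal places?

Angular distance δ = d/R = 903/6371 = 0.14174 rad; initial bearing θ = 5.0772 rad.
sin φ₂ = sin φ₁ cos δ + cos φ₁ sin δ cos θ = (-0.6072)(0.9900) + (0.7945)(0.1413)(0.3567) = -0.5611, so φ₂ = -34.13°.
Δλ = atan2(sin θ sin δ cos φ₁, cos δ − sin φ₁ sin φ₂) = atan2(-0.1049, 0.6492) = -9.174°.
λ₂ = 170.140° − 9.174° = 160.97°.

-34.13°, 160.97°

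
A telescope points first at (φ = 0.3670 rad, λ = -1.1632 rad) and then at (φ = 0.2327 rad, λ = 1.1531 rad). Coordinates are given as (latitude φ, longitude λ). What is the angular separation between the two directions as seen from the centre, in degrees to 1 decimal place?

In radians: φ₁ = 0.3670, φ₂ = 0.2327, Δλ = 132.714° = 2.3163 rad.
Haversine: a = sin²(Δφ/2) + cos φ₁ cos φ₂ sin²(Δλ/2) = 0.0045 + (0.9334)(0.9730)(0.8392) = 0.76668.
Central angle c = 2·arcsin(√a) = 2.13336 rad.
So the angular separation is 122.2°.

122.2°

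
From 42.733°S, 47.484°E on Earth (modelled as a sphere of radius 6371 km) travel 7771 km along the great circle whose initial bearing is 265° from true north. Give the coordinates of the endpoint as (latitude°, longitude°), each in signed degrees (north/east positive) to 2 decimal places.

-17.07°, -30.62°

Angular distance δ = d/R = 7771/6371 = 1.21975 rad; initial bearing θ = 4.6251 rad.
sin φ₂ = sin φ₁ cos δ + cos φ₁ sin δ cos θ = (-0.6786)(0.3439) + (0.7345)(0.9390)(-0.0872) = -0.2935, so φ₂ = -17.07°.
Δλ = atan2(sin θ sin δ cos φ₁, cos δ − sin φ₁ sin φ₂) = atan2(-0.6871, 0.1447) = -78.104°.
λ₂ = 47.484° − 78.104° = -30.62°.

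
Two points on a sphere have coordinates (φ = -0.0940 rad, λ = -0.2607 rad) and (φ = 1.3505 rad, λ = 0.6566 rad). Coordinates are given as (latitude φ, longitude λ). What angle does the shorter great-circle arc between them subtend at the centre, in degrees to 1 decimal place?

87.7°

Let φ₁ = -0.0940 rad, φ₂ = 1.3505 rad, and Δλ = 0.9173 rad.
cos c = sin φ₁ sin φ₂ + cos φ₁ cos φ₂ cos Δλ = (-0.0939)(0.9758) + (0.9956)(0.2185)(0.6080) = 0.04067,
so c = arccos(0.04067) = 1.53011 rad.
So the angular separation is 87.7°.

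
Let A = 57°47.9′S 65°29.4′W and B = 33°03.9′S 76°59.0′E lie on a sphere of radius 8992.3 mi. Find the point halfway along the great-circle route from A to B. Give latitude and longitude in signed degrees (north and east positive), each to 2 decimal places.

Central angle δ = 1.4631 rad. Interpolating on the sphere with fraction f = 0.5:
P = [sin((1−f)δ)·A + sin(fδ)·B] / sin δ = 0.6719·A + 0.6719·B in Cartesian coordinates,
giving P = (0.2754, 0.2228, -0.9352), i.e. latitude -69.25°, longitude 38.98°.

-69.25°, 38.98°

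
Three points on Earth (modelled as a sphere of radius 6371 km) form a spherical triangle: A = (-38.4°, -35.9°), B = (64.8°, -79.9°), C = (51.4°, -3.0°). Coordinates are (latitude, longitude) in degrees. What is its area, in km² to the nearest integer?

Side lengths (central angles): a = 0.6961, b = 1.6458, c = 1.8986 rad; semiperimeter s = 2.1203.
By l'Huilier's theorem, tan(E/4) = √[tan(s/2) tan((s−a)/2) tan((s−b)/2) tan((s−c)/2)], giving spherical excess E = 0.8034 rad.
Area = E·R² = 0.8034 × (6371)² ≈ 32609829 km².

32609829 km²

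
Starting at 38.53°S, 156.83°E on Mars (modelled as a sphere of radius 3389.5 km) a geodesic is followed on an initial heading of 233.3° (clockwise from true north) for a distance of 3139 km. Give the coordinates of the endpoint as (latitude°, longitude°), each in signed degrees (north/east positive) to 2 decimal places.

-48.42°, 81.90°

Angular distance δ = d/R = 3139/3389.5 = 0.92610 rad; initial bearing θ = 4.0719 rad.
sin φ₂ = sin φ₁ cos δ + cos φ₁ sin δ cos θ = (-0.6229)(0.6010) + (0.7823)(0.7993)(-0.5976) = -0.7480, so φ₂ = -48.42°.
Δλ = atan2(sin θ sin δ cos φ₁, cos δ − sin φ₁ sin φ₂) = atan2(-0.5013, 0.1350) = -74.929°.
λ₂ = 156.830° − 74.929° = 81.90°.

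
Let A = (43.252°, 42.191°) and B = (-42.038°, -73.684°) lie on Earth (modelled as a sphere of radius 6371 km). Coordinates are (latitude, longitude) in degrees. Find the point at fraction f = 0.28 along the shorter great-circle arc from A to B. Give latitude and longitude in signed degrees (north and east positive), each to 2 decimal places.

22.31°, 4.47°

Central angle δ = 2.3391 rad. Interpolating on the sphere with fraction f = 0.28:
P = [sin((1−f)δ)·A + sin(fδ)·B] / sin δ = 1.3817·A + 0.8470·B in Cartesian coordinates,
giving P = (0.9224, 0.0721, 0.3795), i.e. latitude 22.31°, longitude 4.47°.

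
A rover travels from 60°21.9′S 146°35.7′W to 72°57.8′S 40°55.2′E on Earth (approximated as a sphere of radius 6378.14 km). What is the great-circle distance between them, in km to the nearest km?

5185 km

With latitudes φ₁ = -60.365°, φ₂ = -72.963° and longitude difference Δλ = -172.485°:
cos c = sin φ₁ sin φ₂ + cos φ₁ cos φ₂ cos Δλ = (-0.8692)(-0.9561) + (0.4945)(0.2930)(-0.9914) = 0.68742,
so c = arccos(0.68742) = 0.81286 rad.
Distance = R·c = 6378.14 × 0.8129 ≈ 5185 km.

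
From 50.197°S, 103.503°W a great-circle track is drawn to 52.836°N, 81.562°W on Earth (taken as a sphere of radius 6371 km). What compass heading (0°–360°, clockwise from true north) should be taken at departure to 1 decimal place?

13.5°

Δλ = 21.941° = 0.3829 rad.
y = sin Δλ · cos φ₂ = (0.3737)(0.6041) = 0.2257
x = cos φ₁ sin φ₂ − sin φ₁ cos φ₂ cos Δλ = (0.6401)(0.7969) − (-0.7683)(0.6041)(0.9276) = 0.9406
θ = atan2(y, x) = 13.49°, so the bearing is 13.5°.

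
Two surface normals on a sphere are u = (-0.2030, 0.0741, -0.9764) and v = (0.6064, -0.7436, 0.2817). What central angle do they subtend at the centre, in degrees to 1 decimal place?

117.0°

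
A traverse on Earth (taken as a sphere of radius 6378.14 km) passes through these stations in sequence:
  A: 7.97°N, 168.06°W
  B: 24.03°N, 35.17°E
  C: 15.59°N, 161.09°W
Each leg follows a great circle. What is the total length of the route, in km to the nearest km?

Leg A→B: central angle 2.4571 rad, distance 15671.5 km.
Leg B→C: central angle 2.3966 rad, distance 15285.9 km.
Total: 15671.5 + 15285.9 ≈ 30957 km.

30957 km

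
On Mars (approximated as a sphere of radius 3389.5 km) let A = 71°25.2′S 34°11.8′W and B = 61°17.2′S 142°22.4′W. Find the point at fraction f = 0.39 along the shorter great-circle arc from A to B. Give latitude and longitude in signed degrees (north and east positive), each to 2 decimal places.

The central angle between A and B is δ = 0.6704 rad.
With f = 0.39, the slerp weights are sin((1−f)δ)/sin δ = 0.6400 and sin(fδ)/sin δ = 0.4160.
Weighted sum of the unit vectors: (0.6400)·(0.2635,-0.1791,-0.9479) + (0.4160)·(-0.3805,-0.2933,-0.8770) = (0.0104, -0.2366, -0.9715).
Converting back: φ = atan2(z, √(x²+y²)) = -76.30°, λ = atan2(y, x) = -87.49°.

-76.30°, -87.49°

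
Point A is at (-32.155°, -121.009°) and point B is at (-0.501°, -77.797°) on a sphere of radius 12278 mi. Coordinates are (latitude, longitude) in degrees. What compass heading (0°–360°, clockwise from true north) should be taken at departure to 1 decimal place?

Δλ = 43.212° = 0.7542 rad.
y = sin Δλ · cos φ₂ = (0.6847)(1.0000) = 0.6847
x = cos φ₁ sin φ₂ − sin φ₁ cos φ₂ cos Δλ = (0.8466)(-0.0087) − (-0.5322)(1.0000)(0.7288) = 0.3805
θ = atan2(y, x) = 60.94°, so the bearing is 60.9°.

60.9°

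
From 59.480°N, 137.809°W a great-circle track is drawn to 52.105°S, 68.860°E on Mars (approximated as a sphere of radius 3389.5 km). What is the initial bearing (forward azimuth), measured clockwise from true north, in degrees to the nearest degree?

285°

Δλ = -153.331° = -2.6761 rad.
y = sin Δλ · cos φ₂ = (-0.4488)(0.6142) = -0.2757
x = cos φ₁ sin φ₂ − sin φ₁ cos φ₂ cos Δλ = (0.5078)(-0.7891) − (0.8615)(0.6142)(-0.8936) = 0.0721
θ = atan2(y, x) = -75.35°; adding 360° gives 285°.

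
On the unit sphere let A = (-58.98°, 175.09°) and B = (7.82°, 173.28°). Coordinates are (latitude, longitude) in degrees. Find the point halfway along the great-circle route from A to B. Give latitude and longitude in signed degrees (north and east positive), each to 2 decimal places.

-25.58°, 173.90°

Central angle δ = 1.1662 rad. Interpolating on the sphere with fraction f = 0.5:
P = [sin((1−f)δ)·A + sin(fδ)·B] / sin δ = 0.5990·A + 0.5990·B in Cartesian coordinates,
giving P = (-0.8969, 0.0959, -0.4318), i.e. latitude -25.58°, longitude 173.90°.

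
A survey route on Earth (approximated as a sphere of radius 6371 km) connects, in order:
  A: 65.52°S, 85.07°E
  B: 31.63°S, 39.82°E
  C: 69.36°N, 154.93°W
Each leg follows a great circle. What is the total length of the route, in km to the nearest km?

Leg A→B: central angle 0.7588 rad, distance 4834.2 km.
Leg B→C: central angle 2.4671 rad, distance 15717.8 km.
Total: 4834.2 + 15717.8 ≈ 20552 km.

20552 km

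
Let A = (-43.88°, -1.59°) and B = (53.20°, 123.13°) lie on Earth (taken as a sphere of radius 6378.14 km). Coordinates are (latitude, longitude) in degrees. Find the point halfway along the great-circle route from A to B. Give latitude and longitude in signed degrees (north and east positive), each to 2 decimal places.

9.82°, 50.78°

Central angle δ = 2.4997 rad. Interpolating on the sphere with fraction f = 0.5:
P = [sin((1−f)δ)·A + sin(fδ)·B] / sin δ = 1.5849·A + 1.5849·B in Cartesian coordinates,
giving P = (0.6231, 0.7634, 0.1705), i.e. latitude 9.82°, longitude 50.78°.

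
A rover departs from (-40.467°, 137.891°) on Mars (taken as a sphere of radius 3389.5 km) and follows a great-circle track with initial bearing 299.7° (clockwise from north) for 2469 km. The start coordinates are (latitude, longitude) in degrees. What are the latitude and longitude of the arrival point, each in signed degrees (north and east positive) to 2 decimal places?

Angular distance δ = d/R = 2469/3389.5 = 0.72843 rad; initial bearing θ = 5.2308 rad.
sin φ₂ = sin φ₁ cos δ + cos φ₁ sin δ cos θ = (-0.6490)(0.7462) + (0.7608)(0.6657)(0.4955) = -0.2334, so φ₂ = -13.50°.
Δλ = atan2(sin θ sin δ cos φ₁, cos δ − sin φ₁ sin φ₂) = atan2(-0.4399, 0.5948) = -36.489°.
λ₂ = 137.891° − 36.489° = 101.40°.

-13.50°, 101.40°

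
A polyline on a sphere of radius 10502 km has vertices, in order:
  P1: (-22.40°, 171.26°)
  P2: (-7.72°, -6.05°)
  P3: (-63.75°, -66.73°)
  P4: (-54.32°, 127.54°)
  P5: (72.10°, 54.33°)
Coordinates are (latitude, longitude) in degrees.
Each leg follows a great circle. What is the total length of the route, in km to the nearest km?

Leg P1→P2: central angle 2.6139 rad, distance 27451.1 km.
Leg P2→P3: central angle 1.2291 rad, distance 12907.9 km.
Leg P3→P4: central angle 1.0718 rad, distance 11256.5 km.
Leg P4→P5: central angle 2.3763 rad, distance 24956.0 km.
Total: 27451.1 + 12907.9 + 11256.5 + 24956.0 ≈ 76571 km.

76571 km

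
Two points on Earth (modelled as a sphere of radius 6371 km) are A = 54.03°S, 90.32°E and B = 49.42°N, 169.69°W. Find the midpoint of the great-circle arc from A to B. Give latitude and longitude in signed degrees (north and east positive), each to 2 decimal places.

-3.58°, 143.79°

The central angle between A and B is δ = 2.3199 rad.
With f = 0.5, the slerp weights are sin((1−f)δ)/sin δ = 1.2519 and sin(fδ)/sin δ = 1.2519.
Weighted sum of the unit vectors: (1.2519)·(-0.0033,0.5874,-0.8093) + (1.2519)·(-0.6400,-0.1164,0.7595) = (-0.8053, 0.5895, -0.0624).
Converting back: φ = atan2(z, √(x²+y²)) = -3.58°, λ = atan2(y, x) = 143.79°.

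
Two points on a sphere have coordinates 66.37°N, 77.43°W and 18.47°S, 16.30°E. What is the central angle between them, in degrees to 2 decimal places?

108.36°

In radians: φ₁ = 1.1584, φ₂ = -0.3224, Δλ = 93.730° = 1.6359 rad.
cos c = sin φ₁ sin φ₂ + cos φ₁ cos φ₂ cos Δλ = (0.9162)(-0.3168) + (0.4008)(0.9485)(-0.0651) = -0.31498,
so c = arccos(-0.31498) = 1.89123 rad.
So the angular separation is 108.36°.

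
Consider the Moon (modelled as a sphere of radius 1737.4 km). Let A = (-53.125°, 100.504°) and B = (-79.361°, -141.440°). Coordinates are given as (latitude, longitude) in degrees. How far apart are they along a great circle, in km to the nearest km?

In radians: φ₁ = -0.9272, φ₂ = -1.3851, Δλ = 118.056° = 2.0605 rad.
cos c = sin φ₁ sin φ₂ + cos φ₁ cos φ₂ cos Δλ = (-0.7999)(-0.9828) + (0.6001)(0.1846)(-0.4703) = 0.73409,
so c = arccos(0.73409) = 0.74647 rad.
Distance = R·c = 1737.4 × 0.7465 ≈ 1297 km.

1297 km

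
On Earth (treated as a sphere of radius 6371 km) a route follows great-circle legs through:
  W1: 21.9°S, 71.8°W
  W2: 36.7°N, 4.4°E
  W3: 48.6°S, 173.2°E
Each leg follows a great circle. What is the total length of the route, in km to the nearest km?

28707 km

Leg W1→W2: central angle 1.6163 rad, distance 10297.3 km.
Leg W2→W3: central angle 2.8896 rad, distance 18409.5 km.
Total: 10297.3 + 18409.5 ≈ 28707 km.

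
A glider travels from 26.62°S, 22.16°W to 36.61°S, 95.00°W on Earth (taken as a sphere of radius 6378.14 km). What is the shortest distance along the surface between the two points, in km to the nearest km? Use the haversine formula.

Let φ₁ = -0.4646 rad, φ₂ = -0.6390 rad, and Δλ = -1.2713 rad.
Haversine: a = sin²(Δφ/2) + cos φ₁ cos φ₂ sin²(Δλ/2) = 0.0076 + (0.8940)(0.8027)(0.3525) = 0.26053.
Central angle c = 2·arcsin(√a) = 1.07135 rad.
Distance = R·c = 6378.14 × 1.0713 ≈ 6833 km.

6833 km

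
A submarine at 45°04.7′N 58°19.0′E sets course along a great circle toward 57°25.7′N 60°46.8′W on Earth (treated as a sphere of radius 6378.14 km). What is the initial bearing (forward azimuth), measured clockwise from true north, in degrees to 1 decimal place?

328.9°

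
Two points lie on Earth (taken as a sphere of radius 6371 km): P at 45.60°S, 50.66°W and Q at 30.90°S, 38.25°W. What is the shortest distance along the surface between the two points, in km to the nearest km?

1956 km

Let φ₁ = -0.7959 rad, φ₂ = -0.5393 rad, and Δλ = 0.2166 rad.
cos c = sin φ₁ sin φ₂ + cos φ₁ cos φ₂ cos Δλ = (-0.7145)(-0.5135) + (0.6997)(0.8581)(0.9766) = 0.95324,
so c = arccos(0.95324) = 0.30701 rad.
Distance = R·c = 6371 × 0.3070 ≈ 1956 km.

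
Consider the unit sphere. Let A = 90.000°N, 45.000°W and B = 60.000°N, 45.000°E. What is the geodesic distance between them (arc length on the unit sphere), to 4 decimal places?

0.5236

Let φ₁ = 1.5708 rad, φ₂ = 1.0472 rad, and Δλ = 1.5708 rad.
Haversine: a = sin²(Δφ/2) + cos φ₁ cos φ₂ sin²(Δλ/2) = 0.0670 + (0.0000)(0.5000)(0.5000) = 0.06699.
Central angle c = 2·arcsin(√a) = 0.52360 rad.
On the unit sphere the arc length equals the central angle: 0.5236.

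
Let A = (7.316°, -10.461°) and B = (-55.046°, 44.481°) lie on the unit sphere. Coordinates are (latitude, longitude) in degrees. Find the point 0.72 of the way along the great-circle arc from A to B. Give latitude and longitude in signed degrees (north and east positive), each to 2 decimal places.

-40.18°, 20.82°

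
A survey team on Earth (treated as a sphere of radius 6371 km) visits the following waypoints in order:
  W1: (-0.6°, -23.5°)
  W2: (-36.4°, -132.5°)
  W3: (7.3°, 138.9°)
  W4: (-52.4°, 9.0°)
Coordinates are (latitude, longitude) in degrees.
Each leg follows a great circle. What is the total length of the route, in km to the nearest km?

Leg W1→W2: central angle 1.8295 rad, distance 11655.7 km.
Leg W2→W3: central angle 1.6267 rad, distance 10363.8 km.
Leg W3→W4: central angle 2.0816 rad, distance 13261.9 km.
Total: 11655.7 + 10363.8 + 13261.9 ≈ 35281 km.

35281 km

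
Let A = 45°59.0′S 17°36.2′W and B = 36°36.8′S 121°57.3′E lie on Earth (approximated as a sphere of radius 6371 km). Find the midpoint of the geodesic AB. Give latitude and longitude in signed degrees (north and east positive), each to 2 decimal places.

-68.15°, 63.23°

Central angle δ = 1.5664 rad. Interpolating on the sphere with fraction f = 0.5:
P = [sin((1−f)δ)·A + sin(fδ)·B] / sin δ = 0.7056·A + 0.7056·B in Cartesian coordinates,
giving P = (0.1676, 0.3322, -0.9282), i.e. latitude -68.15°, longitude 63.23°.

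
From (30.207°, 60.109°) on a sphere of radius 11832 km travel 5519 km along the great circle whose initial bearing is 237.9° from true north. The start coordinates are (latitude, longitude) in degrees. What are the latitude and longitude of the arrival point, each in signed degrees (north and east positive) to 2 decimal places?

Angular distance δ = d/R = 5519/11832 = 0.46645 rad; initial bearing θ = 4.1521 rad.
sin φ₂ = sin φ₁ cos δ + cos φ₁ sin δ cos θ = (0.5031)(0.8932) + (0.8642)(0.4497)(-0.5314) = 0.2428, so φ₂ = 14.05°.
Δλ = atan2(sin θ sin δ cos φ₁, cos δ − sin φ₁ sin φ₂) = atan2(-0.3292, 0.7710) = -23.124°.
λ₂ = 60.109° − 23.124° = 36.99°.

14.05°, 36.99°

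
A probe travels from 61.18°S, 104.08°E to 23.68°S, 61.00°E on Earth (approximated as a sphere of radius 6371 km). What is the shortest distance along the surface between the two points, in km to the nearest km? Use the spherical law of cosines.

5293 km

Let φ₁ = -1.0678 rad, φ₂ = -0.4133 rad, and Δλ = -0.7519 rad.
cos c = sin φ₁ sin φ₂ + cos φ₁ cos φ₂ cos Δλ = (-0.8761)(-0.4016) + (0.4821)(0.9158)(0.7304) = 0.67433,
so c = arccos(0.67433) = 0.83074 rad.
Distance = R·c = 6371 × 0.8307 ≈ 5293 km.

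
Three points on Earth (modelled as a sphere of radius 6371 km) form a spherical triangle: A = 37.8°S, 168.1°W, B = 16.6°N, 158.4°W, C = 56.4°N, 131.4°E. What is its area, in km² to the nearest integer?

24217785 km²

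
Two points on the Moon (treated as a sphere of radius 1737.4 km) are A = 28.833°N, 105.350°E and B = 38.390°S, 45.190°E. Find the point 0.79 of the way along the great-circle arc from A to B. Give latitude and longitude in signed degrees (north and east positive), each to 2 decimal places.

The central angle between A and B is δ = 1.5286 rad.
With f = 0.79, the slerp weights are sin((1−f)δ)/sin δ = 0.3158 and sin(fδ)/sin δ = 0.9356.
Weighted sum of the unit vectors: (0.3158)·(-0.2319,0.8448,0.4823) + (0.9356)·(0.5524,0.5561,-0.6210) = (0.4436, 0.7870, -0.4287).
Converting back: φ = atan2(z, √(x²+y²)) = -25.39°, λ = atan2(y, x) = 60.59°.

-25.39°, 60.59°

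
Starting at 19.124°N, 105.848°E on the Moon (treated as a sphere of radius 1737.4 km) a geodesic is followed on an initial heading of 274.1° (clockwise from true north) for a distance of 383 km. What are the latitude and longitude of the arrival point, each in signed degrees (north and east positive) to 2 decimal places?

19.54°, 92.47°

Angular distance δ = d/R = 383/1737.4 = 0.22044 rad; initial bearing θ = 4.7839 rad.
sin φ₂ = sin φ₁ cos δ + cos φ₁ sin δ cos θ = (0.3276)(0.9758) + (0.9448)(0.2187)(0.0715) = 0.3345, so φ₂ = 19.54°.
Δλ = atan2(sin θ sin δ cos φ₁, cos δ − sin φ₁ sin φ₂) = atan2(-0.2061, 0.8662) = -13.381°.
λ₂ = 105.848° − 13.381° = 92.47°.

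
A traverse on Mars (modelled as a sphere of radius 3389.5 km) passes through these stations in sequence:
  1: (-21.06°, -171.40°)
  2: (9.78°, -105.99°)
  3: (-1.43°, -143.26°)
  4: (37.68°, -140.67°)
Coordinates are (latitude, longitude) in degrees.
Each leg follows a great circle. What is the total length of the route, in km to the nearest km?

8825 km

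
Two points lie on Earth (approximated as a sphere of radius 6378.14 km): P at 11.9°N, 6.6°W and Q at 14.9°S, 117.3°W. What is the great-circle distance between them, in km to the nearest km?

With latitudes φ₁ = 11.900°, φ₂ = -14.900° and longitude difference Δλ = -110.700°:
Haversine: a = sin²(Δφ/2) + cos φ₁ cos φ₂ sin²(Δλ/2) = 0.0537 + (0.9785)(0.9664)(0.6767) = 0.69364.
Central angle c = 2·arcsin(√a) = 1.96847 rad.
Distance = R·c = 6378.14 × 1.9685 ≈ 12555 km.

12555 km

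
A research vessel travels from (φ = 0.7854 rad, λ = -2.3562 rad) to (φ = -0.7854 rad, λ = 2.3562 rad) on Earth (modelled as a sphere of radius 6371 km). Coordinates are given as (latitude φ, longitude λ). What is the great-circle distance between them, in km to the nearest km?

Let φ₁ = 0.7854 rad, φ₂ = -0.7854 rad, and Δλ = -1.5708 rad.
cos c = sin φ₁ sin φ₂ + cos φ₁ cos φ₂ cos Δλ = (0.7071)(-0.7071) + (0.7071)(0.7071)(0.0000) = -0.50000,
so c = arccos(-0.50000) = 2.09439 rad.
Distance = R·c = 6371 × 2.0944 ≈ 13343 km.

13343 km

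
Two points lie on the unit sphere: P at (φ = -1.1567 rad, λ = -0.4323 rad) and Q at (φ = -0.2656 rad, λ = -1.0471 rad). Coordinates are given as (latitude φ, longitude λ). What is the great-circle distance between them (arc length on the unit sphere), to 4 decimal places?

0.9795

Let φ₁ = -1.1567 rad, φ₂ = -0.2656 rad, and Δλ = -0.6148 rad.
cos c = sin φ₁ sin φ₂ + cos φ₁ cos φ₂ cos Δλ = (-0.9155)(-0.2625) + (0.4024)(0.9649)(0.8169) = 0.55746,
so c = arccos(0.55746) = 0.97947 rad.
On the unit sphere the arc length equals the central angle: 0.9795.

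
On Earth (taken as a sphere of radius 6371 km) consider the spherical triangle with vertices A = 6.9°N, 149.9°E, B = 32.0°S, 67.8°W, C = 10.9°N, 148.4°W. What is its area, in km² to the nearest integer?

Side lengths (central angles): a = 1.5350, b = 1.0646, c = 2.3888 rad; semiperimeter s = 2.4942.
By l'Huilier's theorem, tan(E/4) = √[tan(s/2) tan((s−a)/2) tan((s−b)/2) tan((s−c)/2)], giving spherical excess E = 1.0413 rad.
Area = E·R² = 1.0413 × (6371)² ≈ 42264980 km².

42264980 km²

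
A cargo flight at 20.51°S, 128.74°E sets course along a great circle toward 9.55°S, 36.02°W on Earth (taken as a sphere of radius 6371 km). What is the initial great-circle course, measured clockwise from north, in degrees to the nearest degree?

With φ₁ = -0.3580, φ₂ = -0.1667, Δλ = -2.8756 rad, the forward-azimuth formula gives
θ = atan2( sin Δλ cos φ₂ , cos φ₁ sin φ₂ − sin φ₁ cos φ₂ cos Δλ ) = atan2(-0.2592, -0.4888) = -152.06°.
Adding 360° brings this into [0°, 360°): 208°.

208°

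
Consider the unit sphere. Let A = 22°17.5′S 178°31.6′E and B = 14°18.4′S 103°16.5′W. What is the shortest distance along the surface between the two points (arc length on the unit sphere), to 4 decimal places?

1.2900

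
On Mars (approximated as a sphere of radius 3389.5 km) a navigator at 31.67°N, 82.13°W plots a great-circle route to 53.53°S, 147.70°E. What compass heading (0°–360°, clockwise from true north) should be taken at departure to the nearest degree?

Δλ = -130.170° = -2.2719 rad.
y = sin Δλ · cos φ₂ = (-0.7641)(0.5944) = -0.4542
x = cos φ₁ sin φ₂ − sin φ₁ cos φ₂ cos Δλ = (0.8511)(-0.8042) − (0.5250)(0.5944)(-0.6451) = -0.4831
θ = atan2(y, x) = -136.77°; adding 360° gives 223°.

223°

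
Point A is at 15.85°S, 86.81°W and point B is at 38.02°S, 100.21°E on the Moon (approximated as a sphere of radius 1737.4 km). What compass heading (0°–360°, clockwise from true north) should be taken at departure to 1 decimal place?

186.8°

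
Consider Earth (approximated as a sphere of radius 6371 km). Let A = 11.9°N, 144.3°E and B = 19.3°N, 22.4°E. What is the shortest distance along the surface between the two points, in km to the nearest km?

12768 km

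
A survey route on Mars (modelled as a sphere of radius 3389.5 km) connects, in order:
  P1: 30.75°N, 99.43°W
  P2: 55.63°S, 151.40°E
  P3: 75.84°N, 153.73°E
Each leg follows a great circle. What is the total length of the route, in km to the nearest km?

15205 km

Leg P1→P2: central angle 2.1912 rad, distance 7427.0 km.
Leg P2→P3: central angle 2.2947 rad, distance 7778.0 km.
Total: 7427.0 + 7778.0 ≈ 15205 km.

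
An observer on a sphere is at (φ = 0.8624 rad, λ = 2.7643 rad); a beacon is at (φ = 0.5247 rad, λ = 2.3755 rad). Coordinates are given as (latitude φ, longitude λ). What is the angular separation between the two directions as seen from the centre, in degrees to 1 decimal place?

25.6°

With latitudes φ₁ = 49.412°, φ₂ = 30.063° and longitude difference Δλ = -22.277°:
Haversine: a = sin²(Δφ/2) + cos φ₁ cos φ₂ sin²(Δλ/2) = 0.0282 + (0.6506)(0.8655)(0.0373) = 0.04925.
Central angle c = 2·arcsin(√a) = 0.44759 rad.
So the angular separation is 25.6°.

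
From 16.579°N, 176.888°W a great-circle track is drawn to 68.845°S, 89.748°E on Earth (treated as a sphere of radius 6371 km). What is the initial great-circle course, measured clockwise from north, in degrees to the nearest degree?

202°

With φ₁ = 0.2894, φ₂ = -1.2016, Δλ = -1.6295 rad, the forward-azimuth formula gives
θ = atan2( sin Δλ cos φ₂ , cos φ₁ sin φ₂ − sin φ₁ cos φ₂ cos Δλ ) = atan2(-0.3603, -0.8878) = -157.91°.
Adding 360° brings this into [0°, 360°): 202°.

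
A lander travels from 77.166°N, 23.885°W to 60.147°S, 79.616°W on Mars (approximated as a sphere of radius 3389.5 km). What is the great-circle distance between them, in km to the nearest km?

In radians: φ₁ = 1.3468, φ₂ = -1.0498, Δλ = -55.731° = -0.9727 rad.
cos c = sin φ₁ sin φ₂ + cos φ₁ cos φ₂ cos Δλ = (0.9750)(-0.8673) + (0.2221)(0.4978)(0.5631) = -0.78338,
so c = arccos(-0.78338) = 2.47088 rad.
Distance = R·c = 3389.5 × 2.4709 ≈ 8375 km.

8375 km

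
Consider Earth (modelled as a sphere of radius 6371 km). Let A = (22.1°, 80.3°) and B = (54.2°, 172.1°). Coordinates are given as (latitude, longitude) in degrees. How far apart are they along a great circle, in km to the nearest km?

Let φ₁ = 0.3857 rad, φ₂ = 0.9460 rad, and Δλ = 1.6022 rad.
cos c = sin φ₁ sin φ₂ + cos φ₁ cos φ₂ cos Δλ = (0.3762)(0.8111) + (0.9265)(0.5850)(-0.0314) = 0.28812,
so c = arccos(0.28812) = 1.27854 rad.
Distance = R·c = 6371 × 1.2785 ≈ 8146 km.

8146 km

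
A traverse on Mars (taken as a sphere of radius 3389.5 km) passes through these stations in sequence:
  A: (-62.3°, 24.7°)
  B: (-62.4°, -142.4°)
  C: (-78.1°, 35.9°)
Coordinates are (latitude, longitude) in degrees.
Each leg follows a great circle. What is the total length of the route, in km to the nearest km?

Leg A→B: central angle 0.9585 rad, distance 3249.0 km.
Leg B→C: central angle 0.6893 rad, distance 2336.5 km.
Total: 3249.0 + 2336.5 ≈ 5585 km.

5585 km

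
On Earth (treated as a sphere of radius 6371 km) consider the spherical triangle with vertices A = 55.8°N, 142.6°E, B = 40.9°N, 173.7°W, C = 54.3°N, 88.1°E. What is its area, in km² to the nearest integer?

1330775 km²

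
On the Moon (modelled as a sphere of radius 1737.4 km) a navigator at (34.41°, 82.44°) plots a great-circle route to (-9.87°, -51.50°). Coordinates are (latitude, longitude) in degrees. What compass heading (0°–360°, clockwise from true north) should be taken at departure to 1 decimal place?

Δλ = -133.940° = -2.3377 rad.
y = sin Δλ · cos φ₂ = (-0.7201)(0.9852) = -0.7094
x = cos φ₁ sin φ₂ − sin φ₁ cos φ₂ cos Δλ = (0.8250)(-0.1714) − (0.5651)(0.9852)(-0.6939) = 0.2449
θ = atan2(y, x) = -70.95°; adding 360° gives 289.0°.

289.0°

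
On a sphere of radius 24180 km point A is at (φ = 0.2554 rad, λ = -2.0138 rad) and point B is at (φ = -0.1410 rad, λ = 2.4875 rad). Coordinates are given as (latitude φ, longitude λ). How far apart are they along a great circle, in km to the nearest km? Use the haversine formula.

43748 km

In radians: φ₁ = 0.2554, φ₂ = -0.1410, Δλ = -102.095° = -1.7819 rad.
Haversine: a = sin²(Δφ/2) + cos φ₁ cos φ₂ sin²(Δλ/2) = 0.0388 + (0.9676)(0.9901)(0.6048) = 0.61811.
Central angle c = 2·arcsin(√a) = 1.80927 rad.
Distance = R·c = 24180 × 1.8093 ≈ 43748 km.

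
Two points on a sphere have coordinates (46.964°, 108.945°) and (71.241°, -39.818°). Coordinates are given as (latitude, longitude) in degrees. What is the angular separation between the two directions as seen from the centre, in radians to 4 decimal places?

1.0421 rad

Let φ₁ = 0.8197 rad, φ₂ = 1.2434 rad, and Δλ = -2.5964 rad.
Haversine: a = sin²(Δφ/2) + cos φ₁ cos φ₂ sin²(Δλ/2) = 0.0442 + (0.6825)(0.3216)(0.9275) = 0.24778.
Central angle c = 2·arcsin(√a) = 1.04206 rad.
So the angular separation is 1.0421 rad.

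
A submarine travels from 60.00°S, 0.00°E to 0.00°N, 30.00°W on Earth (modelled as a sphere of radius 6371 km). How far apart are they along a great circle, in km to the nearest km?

In radians: φ₁ = -1.0472, φ₂ = 0.0000, Δλ = -30.000° = -0.5236 rad.
Haversine: a = sin²(Δφ/2) + cos φ₁ cos φ₂ sin²(Δλ/2) = 0.2500 + (0.5000)(1.0000)(0.0670) = 0.28349.
Central angle c = 2·arcsin(√a) = 1.12296 rad.
Distance = R·c = 6371 × 1.1230 ≈ 7154 km.

7154 km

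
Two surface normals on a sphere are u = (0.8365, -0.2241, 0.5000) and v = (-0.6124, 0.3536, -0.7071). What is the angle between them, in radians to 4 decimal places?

u·v = -0.9451; |u| = 1.0000, |v| = 1.0000.
cos θ = (u·v)/(|u||v|) = -0.9451, so θ = 2.8086 rad.

2.8086 rad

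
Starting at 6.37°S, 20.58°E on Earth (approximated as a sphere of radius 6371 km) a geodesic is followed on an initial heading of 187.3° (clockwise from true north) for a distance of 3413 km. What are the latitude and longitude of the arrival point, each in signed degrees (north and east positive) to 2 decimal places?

Angular distance δ = d/R = 3413/6371 = 0.53571 rad; initial bearing θ = 3.2690 rad.
sin φ₂ = sin φ₁ cos δ + cos φ₁ sin δ cos θ = (-0.1109)(0.8599) + (0.9938)(0.5105)(-0.9919) = -0.5986, so φ₂ = -36.77°.
Δλ = atan2(sin θ sin δ cos φ₁, cos δ − sin φ₁ sin φ₂) = atan2(-0.0645, 0.7935) = -4.644°.
λ₂ = 20.580° − 4.644° = 15.94°.

-36.77°, 15.94°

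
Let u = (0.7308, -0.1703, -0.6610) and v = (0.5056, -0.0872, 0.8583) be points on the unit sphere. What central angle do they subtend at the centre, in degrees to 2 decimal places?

u·v = -0.1830; |u| = 1.0000, |v| = 1.0000.
cos θ = (u·v)/(|u||v|) = -0.1830, so θ = 100.54°.

100.54°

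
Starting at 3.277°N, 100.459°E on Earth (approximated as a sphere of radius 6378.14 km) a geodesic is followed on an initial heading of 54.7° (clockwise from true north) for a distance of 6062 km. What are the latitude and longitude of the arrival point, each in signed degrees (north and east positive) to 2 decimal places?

30.18°, 150.65°

Angular distance δ = d/R = 6062/6378.14 = 0.95043 rad; initial bearing θ = 0.9547 rad.
sin φ₂ = sin φ₁ cos δ + cos φ₁ sin δ cos θ = (0.0572)(0.5813) + (0.9984)(0.8137)(0.5779) = 0.5026, so φ₂ = 30.18°.
Δλ = atan2(sin θ sin δ cos φ₁, cos δ − sin φ₁ sin φ₂) = atan2(0.6630, 0.5526) = 50.189°.
λ₂ = 100.459° + 50.189° = 150.65°.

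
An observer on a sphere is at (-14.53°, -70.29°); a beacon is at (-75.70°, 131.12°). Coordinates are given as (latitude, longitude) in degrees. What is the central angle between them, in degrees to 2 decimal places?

88.82°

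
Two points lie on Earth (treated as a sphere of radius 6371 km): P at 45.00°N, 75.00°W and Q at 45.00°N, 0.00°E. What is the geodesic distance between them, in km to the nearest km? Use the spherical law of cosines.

5670 km

With latitudes φ₁ = 45.000°, φ₂ = 45.000° and longitude difference Δλ = 75.000°:
cos c = sin φ₁ sin φ₂ + cos φ₁ cos φ₂ cos Δλ = (0.7071)(0.7071) + (0.7071)(0.7071)(0.2588) = 0.62941,
so c = arccos(0.62941) = 0.89000 rad.
Distance = R·c = 6371 × 0.8900 ≈ 5670 km.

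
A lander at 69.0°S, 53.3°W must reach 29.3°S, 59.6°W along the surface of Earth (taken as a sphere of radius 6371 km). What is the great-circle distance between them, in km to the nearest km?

4433 km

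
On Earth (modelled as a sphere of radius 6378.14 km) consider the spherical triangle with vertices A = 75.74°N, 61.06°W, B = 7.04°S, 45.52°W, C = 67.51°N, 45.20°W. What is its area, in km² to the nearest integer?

2256448 km²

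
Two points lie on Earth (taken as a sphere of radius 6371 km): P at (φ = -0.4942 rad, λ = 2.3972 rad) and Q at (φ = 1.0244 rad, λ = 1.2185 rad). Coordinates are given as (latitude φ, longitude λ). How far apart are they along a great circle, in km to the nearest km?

11489 km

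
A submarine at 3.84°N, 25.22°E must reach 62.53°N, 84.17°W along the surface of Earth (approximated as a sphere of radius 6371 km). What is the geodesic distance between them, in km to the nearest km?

10603 km

Let φ₁ = 0.0670 rad, φ₂ = 1.0914 rad, and Δλ = -1.9092 rad.
Haversine: a = sin²(Δφ/2) + cos φ₁ cos φ₂ sin²(Δλ/2) = 0.2402 + (0.9978)(0.4613)(0.6660) = 0.54669.
Central angle c = 2·arcsin(√a) = 1.66431 rad.
Distance = R·c = 6371 × 1.6643 ≈ 10603 km.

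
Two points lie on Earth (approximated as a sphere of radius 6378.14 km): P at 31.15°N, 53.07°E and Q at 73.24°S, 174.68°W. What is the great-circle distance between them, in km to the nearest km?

14627 km

Let φ₁ = 0.5437 rad, φ₂ = -1.2783 rad, and Δλ = 2.3082 rad.
cos c = sin φ₁ sin φ₂ + cos φ₁ cos φ₂ cos Δλ = (0.5173)(-0.9575) + (0.8558)(0.2884)(-0.6724) = -0.66124,
so c = arccos(-0.66124) = 2.29326 rad.
Distance = R·c = 6378.14 × 2.2933 ≈ 14627 km.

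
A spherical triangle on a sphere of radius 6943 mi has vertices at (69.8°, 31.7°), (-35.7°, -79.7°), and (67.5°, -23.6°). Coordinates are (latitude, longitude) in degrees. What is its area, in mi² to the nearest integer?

6495881 mi²

Side lengths (central angles): a = 1.9453, b = 0.3414, c = 2.2783 rad; semiperimeter s = 2.2825.
By l'Huilier's theorem, tan(E/4) = √[tan(s/2) tan((s−a)/2) tan((s−b)/2) tan((s−c)/2)], giving spherical excess E = 0.1348 rad.
Area = E·R² = 0.1348 × (6943)² ≈ 6495881 mi².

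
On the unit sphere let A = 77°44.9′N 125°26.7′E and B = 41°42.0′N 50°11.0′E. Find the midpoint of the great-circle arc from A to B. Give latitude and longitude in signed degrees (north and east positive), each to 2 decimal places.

Central angle δ = 0.8088 rad. Interpolating on the sphere with fraction f = 0.5:
P = [sin((1−f)δ)·A + sin(fδ)·B] / sin δ = 0.5439·A + 0.5439·B in Cartesian coordinates,
giving P = (0.1931, 0.4059, 0.8933), i.e. latitude 63.29°, longitude 64.56°.

63.29°, 64.56°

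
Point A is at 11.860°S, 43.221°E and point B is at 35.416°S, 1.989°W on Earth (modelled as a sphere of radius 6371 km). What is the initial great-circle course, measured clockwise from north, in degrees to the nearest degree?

232°

With φ₁ = -0.2070, φ₂ = -0.6181, Δλ = -0.7891 rad, the forward-azimuth formula gives
θ = atan2( sin Δλ cos φ₂ , cos φ₁ sin φ₂ − sin φ₁ cos φ₂ cos Δλ ) = atan2(-0.5784, -0.4491) = -127.83°.
Adding 360° brings this into [0°, 360°): 232°.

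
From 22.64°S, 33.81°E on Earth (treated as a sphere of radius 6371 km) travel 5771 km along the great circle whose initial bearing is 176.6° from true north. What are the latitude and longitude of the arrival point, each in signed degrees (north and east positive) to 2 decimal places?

-74.27°, 43.72°

Angular distance δ = d/R = 5771/6371 = 0.90582 rad; initial bearing θ = 3.0823 rad.
sin φ₂ = sin φ₁ cos δ + cos φ₁ sin δ cos θ = (-0.3849)(0.6170) + (0.9229)(0.7869)(-0.9982) = -0.9625, so φ₂ = -74.27°.
Δλ = atan2(sin θ sin δ cos φ₁, cos δ − sin φ₁ sin φ₂) = atan2(0.0431, 0.2465) = 9.911°.
λ₂ = 33.810° + 9.911° = 43.72°.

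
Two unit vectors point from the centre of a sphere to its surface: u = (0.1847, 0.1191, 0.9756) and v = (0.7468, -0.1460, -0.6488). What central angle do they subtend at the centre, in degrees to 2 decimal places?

120.82°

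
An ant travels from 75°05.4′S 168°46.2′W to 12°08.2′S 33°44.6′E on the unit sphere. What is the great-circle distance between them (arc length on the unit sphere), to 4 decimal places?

1.6000

In radians: φ₁ = -1.3106, φ₂ = -0.2118, Δλ = -157.487° = -2.7487 rad.
Haversine: a = sin²(Δφ/2) + cos φ₁ cos φ₂ sin²(Δλ/2) = 0.2726 + (0.2573)(0.9776)(0.9619) = 0.51461.
Central angle c = 2·arcsin(√a) = 1.60001 rad.
On the unit sphere the arc length equals the central angle: 1.6000.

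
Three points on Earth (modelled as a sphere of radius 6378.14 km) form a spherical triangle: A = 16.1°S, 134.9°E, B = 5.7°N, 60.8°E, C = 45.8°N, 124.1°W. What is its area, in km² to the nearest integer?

Side lengths (central angles): a = 2.2395, b = 1.9035, c = 1.3342 rad; semiperimeter s = 2.7386.
By l'Huilier's theorem, tan(E/4) = √[tan(s/2) tan((s−a)/2) tan((s−b)/2) tan((s−c)/2)], giving spherical excess E = 2.4006 rad.
Area = E·R² = 2.4006 × (6378.14)² ≈ 97659798 km².

97659798 km²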